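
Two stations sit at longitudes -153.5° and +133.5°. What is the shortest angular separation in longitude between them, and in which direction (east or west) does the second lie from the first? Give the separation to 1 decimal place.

Raw difference: 133.5 − -153.5 = 287.0°.
Normalise into (−180°, 180°]: 287.0° − 360° = -73.0°.
Negative ⇒ the second point lies to the west; separation 73.0°.

73.0° west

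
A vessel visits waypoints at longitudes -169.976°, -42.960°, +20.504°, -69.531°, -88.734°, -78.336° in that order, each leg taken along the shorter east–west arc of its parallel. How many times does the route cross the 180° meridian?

Leg 1: -169.976° → -42.960°, shortest Δλ = 127.016° (east) — does not cross 180°.
Leg 2: -42.960° → +20.504°, shortest Δλ = 63.464° (east) — does not cross 180°.
Leg 3: +20.504° → -69.531°, shortest Δλ = -90.035° (west) — does not cross 180°.
Leg 4: -69.531° → -88.734°, shortest Δλ = -19.203° (west) — does not cross 180°.
Leg 5: -88.734° → -78.336°, shortest Δλ = 10.398° (east) — does not cross 180°.
Total crossings: 0.

0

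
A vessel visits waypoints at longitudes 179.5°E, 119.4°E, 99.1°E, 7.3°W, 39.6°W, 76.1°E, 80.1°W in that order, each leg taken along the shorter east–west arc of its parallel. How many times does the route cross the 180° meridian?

Leg 1: +179.5° → +119.4°, shortest Δλ = -60.1° (west) — does not cross 180°.
Leg 2: +119.4° → +99.1°, shortest Δλ = -20.3° (west) — does not cross 180°.
Leg 3: +99.1° → -7.3°, shortest Δλ = -106.4° (west) — does not cross 180°.
Leg 4: -7.3° → -39.6°, shortest Δλ = -32.3° (west) — does not cross 180°.
Leg 5: -39.6° → +76.1°, shortest Δλ = 115.7° (east) — does not cross 180°.
Leg 6: +76.1° → -80.1°, shortest Δλ = -156.2° (west) — does not cross 180°.
Total crossings: 0.

0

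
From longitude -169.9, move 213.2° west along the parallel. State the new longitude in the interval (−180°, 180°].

Start at -169.9°; shift −213.2° → -383.1°.
-383.1° lies outside (−180°, 180°]; add 360° → -23.1°.

-23.1°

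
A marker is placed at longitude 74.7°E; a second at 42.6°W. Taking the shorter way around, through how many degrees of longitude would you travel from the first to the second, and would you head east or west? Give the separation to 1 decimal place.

Raw difference: -42.6 − 74.7 = -117.3°.
Normalise into (−180°, 180°]: -117.3° stays -117.3°.
Negative ⇒ the second point lies to the west; separation 117.3°.

117.3° west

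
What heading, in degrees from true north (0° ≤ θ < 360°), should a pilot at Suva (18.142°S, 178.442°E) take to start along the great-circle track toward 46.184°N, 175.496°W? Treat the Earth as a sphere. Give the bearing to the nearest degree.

5°

Δλ = -175.496 − 178.442 = -353.938°; wrapped into (−180°, 180°]: 6.062°.
θ = atan2( sin Δλ · cos φ₂ , cos φ₁ · sin φ₂ − sin φ₁ · cos φ₂ · cos Δλ )
  = atan2(0.07311, 0.90007) = 4.644° → normalised to [0°, 360°): 4.644°.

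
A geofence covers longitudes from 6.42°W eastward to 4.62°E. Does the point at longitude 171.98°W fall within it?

Band width going east from -6.42° to +4.62°: ((4.62 − -6.42) mod 360) = 11.04°.
Offset of -171.98° east of the west edge: ((-171.98 − -6.42) mod 360) = 194.44°.
194.44° > 11.04° ⇒ outside.

No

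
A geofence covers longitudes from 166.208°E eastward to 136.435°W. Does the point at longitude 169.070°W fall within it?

Band width going east from +166.208° to -136.435°: ((-136.435 − 166.208) mod 360) = 57.357°.
Offset of -169.070° east of the west edge: ((-169.070 − 166.208) mod 360) = 24.722°.
24.722° ≤ 57.357° ⇒ inside.

Yes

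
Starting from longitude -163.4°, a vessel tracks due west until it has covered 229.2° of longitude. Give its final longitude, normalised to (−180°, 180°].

Start at -163.4°; shift −229.2° → -392.6°.
-392.6° lies outside (−180°, 180°]; add 360° → -32.6°.

-32.6°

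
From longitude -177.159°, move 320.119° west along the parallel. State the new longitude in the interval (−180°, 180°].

Start at -177.159°; shift −320.119° → -497.278°.
-497.278° lies outside (−180°, 180°]; add 360° → -137.278°.

-137.278°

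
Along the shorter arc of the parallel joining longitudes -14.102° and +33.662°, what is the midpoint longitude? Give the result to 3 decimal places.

Signed shortest Δλ from -14.102° to +33.662° is +47.764°.
Midpoint longitude = -14.102° + (+47.764°)/2 = -14.102° + 23.882° = +9.780°.

+9.780°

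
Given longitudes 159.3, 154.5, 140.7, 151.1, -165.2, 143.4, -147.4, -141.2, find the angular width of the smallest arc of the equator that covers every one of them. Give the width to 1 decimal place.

Sort the longitudes: -165.2°, -147.4°, -141.2°, +140.7°, +143.4°, +151.1°, +154.5°, +159.3°.
Eastward gaps between consecutive values (wrapping around): 17.8°, 6.2°, 281.9°, 2.7°, 7.7°, 3.4°, 4.8°, 35.5°.
Largest gap = 281.9° ⇒ minimal covering band is its complement: 360° − 281.9° = 78.1°.
Band runs from +140.7° eastward to -141.2°, crossing the antimeridian.

78.1°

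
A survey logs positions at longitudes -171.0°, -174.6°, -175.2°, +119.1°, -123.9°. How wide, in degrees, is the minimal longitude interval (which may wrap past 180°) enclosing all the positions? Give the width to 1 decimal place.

117.0°

Sort the longitudes: -175.2°, -174.6°, -171.0°, -123.9°, +119.1°.
Eastward gaps between consecutive values (wrapping around): 0.6°, 3.6°, 47.1°, 243.0°, 65.7°.
Largest gap = 243.0° ⇒ minimal covering band is its complement: 360° − 243.0° = 117.0°.
Band runs from +119.1° eastward to -123.9°, crossing the antimeridian.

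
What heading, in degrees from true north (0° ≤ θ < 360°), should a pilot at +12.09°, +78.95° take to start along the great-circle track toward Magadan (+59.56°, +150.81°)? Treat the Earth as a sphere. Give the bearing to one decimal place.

Δλ = 150.81 − 78.95 = 71.86°.
θ = atan2( sin Δλ · cos φ₂ , cos φ₁ · sin φ₂ − sin φ₁ · cos φ₂ · cos Δλ )
  = atan2(0.48146, 0.81000) = 30.727° → normalised to [0°, 360°): 30.727°.

30.7°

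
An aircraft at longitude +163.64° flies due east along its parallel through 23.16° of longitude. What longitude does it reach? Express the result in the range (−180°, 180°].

-173.20°

Start at +163.64°; shift +23.16° → +186.80°.
+186.80° lies outside (−180°, 180°]; subtract 360° → -173.20°.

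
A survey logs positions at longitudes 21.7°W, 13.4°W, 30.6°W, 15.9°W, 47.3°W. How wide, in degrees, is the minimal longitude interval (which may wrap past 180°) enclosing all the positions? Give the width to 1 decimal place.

33.9°

Sort the longitudes: -47.3°, -30.6°, -21.7°, -15.9°, -13.4°.
Eastward gaps between consecutive values (wrapping around): 16.7°, 8.9°, 5.8°, 2.5°, 326.1°.
Largest gap = 326.1° ⇒ minimal covering band is its complement: 360° − 326.1° = 33.9°.
Band runs from -47.3° eastward to -13.4°.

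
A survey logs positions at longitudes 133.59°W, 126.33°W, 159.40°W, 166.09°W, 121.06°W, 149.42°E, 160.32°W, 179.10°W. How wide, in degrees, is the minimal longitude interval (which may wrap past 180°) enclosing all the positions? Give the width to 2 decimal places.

Sort the longitudes: -179.10°, -166.09°, -160.32°, -159.40°, -133.59°, -126.33°, -121.06°, +149.42°.
Eastward gaps between consecutive values (wrapping around): 13.01°, 5.77°, 0.92°, 25.81°, 7.26°, 5.27°, 270.48°, 31.48°.
Largest gap = 270.48° ⇒ minimal covering band is its complement: 360° − 270.48° = 89.52°.
Band runs from +149.42° eastward to -121.06°, crossing the antimeridian.

89.52°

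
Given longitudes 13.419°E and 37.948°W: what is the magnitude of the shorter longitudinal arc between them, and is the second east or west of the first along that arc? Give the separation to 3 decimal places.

51.367° west

Raw difference: -37.948 − 13.419 = -51.367°.
Normalise into (−180°, 180°]: -51.367° stays -51.367°.
Negative ⇒ the second point lies to the west; separation 51.367°.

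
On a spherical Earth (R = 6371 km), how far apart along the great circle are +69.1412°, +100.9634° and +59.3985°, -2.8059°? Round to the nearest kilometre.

Δλ = -2.8059 − 100.9634 = -103.7693°.
Δφ = 59.3985 − 69.1412 = -9.7427°.
a = sin²(Δφ/2) + cos φ₁ · cos φ₂ · sin²(Δλ/2) = 0.119413.
c = 2·atan2(√a, √(1−a)) = 0.70567 rad → d = 6371·c ≈ 4495.85 km.

4496 km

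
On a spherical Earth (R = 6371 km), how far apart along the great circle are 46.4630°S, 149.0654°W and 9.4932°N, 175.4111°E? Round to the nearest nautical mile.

3862 nmi

Δλ = 175.4111 − -149.0654 = 324.4765°; wrapped into (−180°, 180°]: -35.5235°.
Δφ = 9.4932 − -46.4630 = 55.9562°.
a = sin²(Δφ/2) + cos φ₁ · cos φ₂ · sin²(Δλ/2) = 0.283312.
c = 2·atan2(√a, √(1−a)) = 1.12256 rad → d = 6371·c ≈ 7151.83 km ≈ 3861.68 nmi.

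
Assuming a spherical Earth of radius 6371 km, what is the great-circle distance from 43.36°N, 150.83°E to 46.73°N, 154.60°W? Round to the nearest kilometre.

4217 km

Δλ = -154.60 − 150.83 = -305.43°; wrapped into (−180°, 180°]: 54.57°.
Δφ = 46.73 − 43.36 = 3.37°.
a = sin²(Δφ/2) + cos φ₁ · cos φ₂ · sin²(Δλ/2) = 0.105591.
c = 2·atan2(√a, √(1−a)) = 0.66191 rad → d = 6371·c ≈ 4217.04 km.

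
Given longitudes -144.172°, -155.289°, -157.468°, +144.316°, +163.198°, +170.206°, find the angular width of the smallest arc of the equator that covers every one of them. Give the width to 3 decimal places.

Sort the longitudes: -157.468°, -155.289°, -144.172°, +144.316°, +163.198°, +170.206°.
Eastward gaps between consecutive values (wrapping around): 2.179°, 11.117°, 288.488°, 18.882°, 7.008°, 32.326°.
Largest gap = 288.488° ⇒ minimal covering band is its complement: 360° − 288.488° = 71.512°.
Band runs from +144.316° eastward to -144.172°, crossing the antimeridian.

71.512°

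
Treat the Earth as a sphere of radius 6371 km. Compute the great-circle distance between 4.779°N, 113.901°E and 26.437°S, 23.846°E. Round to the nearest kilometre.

10249 km

Δλ = 23.846 − 113.901 = -90.055°.
Δφ = -26.437 − 4.779 = -31.216°.
a = sin²(Δφ/2) + cos φ₁ · cos φ₂ · sin²(Δλ/2) = 0.518974.
c = 2·atan2(√a, √(1−a)) = 1.60875 rad → d = 6371·c ≈ 10249.37 km.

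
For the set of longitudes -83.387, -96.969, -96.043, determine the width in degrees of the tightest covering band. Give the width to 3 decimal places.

13.582°

Sort the longitudes: -96.969°, -96.043°, -83.387°.
Eastward gaps between consecutive values (wrapping around): 0.926°, 12.656°, 346.418°.
Largest gap = 346.418° ⇒ minimal covering band is its complement: 360° − 346.418° = 13.582°.
Band runs from -96.969° eastward to -83.387°.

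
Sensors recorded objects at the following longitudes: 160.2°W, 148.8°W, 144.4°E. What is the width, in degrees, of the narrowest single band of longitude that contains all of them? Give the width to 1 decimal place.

Sort the longitudes: -160.2°, -148.8°, +144.4°.
Eastward gaps between consecutive values (wrapping around): 11.4°, 293.2°, 55.4°.
Largest gap = 293.2° ⇒ minimal covering band is its complement: 360° − 293.2° = 66.8°.
Band runs from +144.4° eastward to -148.8°, crossing the antimeridian.

66.8°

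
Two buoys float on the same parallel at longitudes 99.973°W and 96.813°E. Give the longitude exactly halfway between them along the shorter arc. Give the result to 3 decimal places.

178.420°E

Signed shortest Δλ from -99.973° to +96.813° is -163.214°.
Midpoint longitude = -99.973° + (-163.214°)/2 = -99.973° − 81.607° = -181.580°.
Normalise into (−180°, 180°]: +178.420°.
(The naïve average (-99.973 + +96.813)/2 = -1.58° is on the wrong side of the globe.)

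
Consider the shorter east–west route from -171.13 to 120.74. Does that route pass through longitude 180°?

Naïve |120.74 − -171.13| = 291.87° > 180°, so the shorter arc goes the other way round — across 180°.
Signed shortest Δλ = ((120.74 − -171.13 + 180) mod 360) − 180 = -68.13°.
Going west by 68.13° from -171.13° passes through 180° before reaching +120.74°.

Yes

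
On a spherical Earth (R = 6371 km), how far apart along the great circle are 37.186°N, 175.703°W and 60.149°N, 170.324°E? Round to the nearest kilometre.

2739 km

Δλ = 170.324 − -175.703 = 346.027°; wrapped into (−180°, 180°]: -13.973°.
Δφ = 60.149 − 37.186 = 22.963°.
a = sin²(Δφ/2) + cos φ₁ · cos φ₂ · sin²(Δλ/2) = 0.045488.
c = 2·atan2(√a, √(1−a)) = 0.42986 rad → d = 6371·c ≈ 2738.65 km.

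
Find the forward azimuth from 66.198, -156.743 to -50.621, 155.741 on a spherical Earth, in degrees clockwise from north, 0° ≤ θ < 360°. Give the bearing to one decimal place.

Δλ = 155.741 − -156.743 = 312.484°; wrapped into (−180°, 180°]: -47.516°.
θ = atan2( sin Δλ · cos φ₂ , cos φ₁ · sin φ₂ − sin φ₁ · cos φ₂ · cos Δλ )
  = atan2(-0.46788, -0.70400) = -146.392° → normalised to [0°, 360°): 213.608°.

213.6°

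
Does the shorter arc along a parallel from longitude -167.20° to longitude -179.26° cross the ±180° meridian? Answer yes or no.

Signed shortest Δλ = ((-179.26 − -167.20 + 180) mod 360) − 180 = -12.06°.
Going west by 12.06° from -167.20° reaches -179.26° without touching 180°.

No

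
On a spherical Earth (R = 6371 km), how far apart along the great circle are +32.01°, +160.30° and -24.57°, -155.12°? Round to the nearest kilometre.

Δλ = -155.12 − 160.30 = -315.42°; wrapped into (−180°, 180°]: 44.58°.
Δφ = -24.57 − 32.01 = -56.58°.
a = sin²(Δφ/2) + cos φ₁ · cos φ₂ · sin²(Δλ/2) = 0.335559.
c = 2·atan2(√a, √(1−a)) = 1.23568 rad → d = 6371·c ≈ 7872.49 km.

7872 km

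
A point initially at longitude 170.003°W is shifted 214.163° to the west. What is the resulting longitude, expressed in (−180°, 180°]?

Start at -170.003°; shift −214.163° → -384.166°.
-384.166° lies outside (−180°, 180°]; add 360° → -24.166°.

24.166°W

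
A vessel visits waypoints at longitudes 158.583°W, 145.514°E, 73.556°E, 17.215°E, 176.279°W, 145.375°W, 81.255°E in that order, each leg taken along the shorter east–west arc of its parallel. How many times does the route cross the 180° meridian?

Leg 1: -158.583° → +145.514°, shortest Δλ = -55.903° (west) — crosses 180°.
Leg 2: +145.514° → +73.556°, shortest Δλ = -71.958° (west) — does not cross 180°.
Leg 3: +73.556° → +17.215°, shortest Δλ = -56.341° (west) — does not cross 180°.
Leg 4: +17.215° → -176.279°, shortest Δλ = 166.506° (east) — crosses 180°.
Leg 5: -176.279° → -145.375°, shortest Δλ = 30.904° (east) — does not cross 180°.
Leg 6: -145.375° → +81.255°, shortest Δλ = -133.37° (west) — crosses 180°.
Total crossings: 3.

3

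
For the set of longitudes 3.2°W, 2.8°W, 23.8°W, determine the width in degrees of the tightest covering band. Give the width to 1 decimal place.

21.0°

Sort the longitudes: -23.8°, -3.2°, -2.8°.
Eastward gaps between consecutive values (wrapping around): 20.6°, 0.4°, 339.0°.
Largest gap = 339.0° ⇒ minimal covering band is its complement: 360° − 339.0° = 21.0°.
Band runs from -23.8° eastward to -2.8°.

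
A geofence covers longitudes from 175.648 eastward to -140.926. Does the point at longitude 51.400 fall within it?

Band width going east from +175.648° to -140.926°: ((-140.926 − 175.648) mod 360) = 43.426°.
Offset of +51.400° east of the west edge: ((51.400 − 175.648) mod 360) = 235.752°.
235.752° > 43.426° ⇒ outside.

No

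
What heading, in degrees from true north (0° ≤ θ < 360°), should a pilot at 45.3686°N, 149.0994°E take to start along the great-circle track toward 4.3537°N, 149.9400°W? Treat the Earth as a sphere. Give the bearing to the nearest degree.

Δλ = -149.9400 − 149.0994 = -299.0394°; wrapped into (−180°, 180°]: 60.9606°.
θ = atan2( sin Δλ · cos φ₂ , cos φ₁ · sin φ₂ − sin φ₁ · cos φ₂ · cos Δλ )
  = atan2(0.87176, -0.29111) = 108.466° → normalised to [0°, 360°): 108.466°.

108°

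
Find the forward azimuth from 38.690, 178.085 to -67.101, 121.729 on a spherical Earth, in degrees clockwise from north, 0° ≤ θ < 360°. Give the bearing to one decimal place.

Δλ = 121.729 − 178.085 = -56.356°.
θ = atan2( sin Δλ · cos φ₂ , cos φ₁ · sin φ₂ − sin φ₁ · cos φ₂ · cos Δλ )
  = atan2(-0.32393, -0.85379) = -159.223° → normalised to [0°, 360°): 200.777°.

200.8°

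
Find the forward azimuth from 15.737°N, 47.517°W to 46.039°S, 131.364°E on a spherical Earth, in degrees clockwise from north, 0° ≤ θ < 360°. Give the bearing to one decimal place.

178.5°

Δλ = 131.364 − -47.517 = 178.881°.
θ = atan2( sin Δλ · cos φ₂ , cos φ₁ · sin φ₂ − sin φ₁ · cos φ₂ · cos Δλ )
  = atan2(0.01356, -0.50459) = 178.461° → normalised to [0°, 360°): 178.461°.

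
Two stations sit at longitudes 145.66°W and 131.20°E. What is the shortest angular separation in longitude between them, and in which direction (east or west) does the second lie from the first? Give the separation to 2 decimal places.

83.14° west

Raw difference: 131.20 − -145.66 = 276.86°.
Normalise into (−180°, 180°]: 276.86° − 360° = -83.14°.
Negative ⇒ the second point lies to the west; separation 83.14°.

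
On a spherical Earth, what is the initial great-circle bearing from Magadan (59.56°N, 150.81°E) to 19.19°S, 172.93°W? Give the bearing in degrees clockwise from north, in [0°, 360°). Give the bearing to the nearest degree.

Δλ = -172.93 − 150.81 = -323.74°; wrapped into (−180°, 180°]: 36.26°.
θ = atan2( sin Δλ · cos φ₂ , cos φ₁ · sin φ₂ − sin φ₁ · cos φ₂ · cos Δλ )
  = atan2(0.55859, -0.82310) = 145.838° → normalised to [0°, 360°): 145.838°.

146°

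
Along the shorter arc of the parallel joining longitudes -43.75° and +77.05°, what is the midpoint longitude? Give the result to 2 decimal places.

+16.65°

Signed shortest Δλ from -43.75° to +77.05° is +120.80°.
Midpoint longitude = -43.75° + (+120.80°)/2 = -43.75° + 60.40° = +16.65°.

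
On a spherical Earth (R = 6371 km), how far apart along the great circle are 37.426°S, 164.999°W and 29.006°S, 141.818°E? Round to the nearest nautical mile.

Δλ = 141.818 − -164.999 = 306.817°; wrapped into (−180°, 180°]: -53.183°.
Δφ = -29.006 − -37.426 = 8.420°.
a = sin²(Δφ/2) + cos φ₁ · cos φ₂ · sin²(Δλ/2) = 0.144552.
c = 2·atan2(√a, √(1−a)) = 0.78002 rad → d = 6371·c ≈ 4969.53 km ≈ 2683.33 nmi.

2683 nmi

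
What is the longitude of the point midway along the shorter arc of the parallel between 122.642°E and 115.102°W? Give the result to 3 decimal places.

Signed shortest Δλ from +122.642° to -115.102° is +122.256°.
Midpoint longitude = +122.642° + (+122.256°)/2 = +122.642° + 61.128° = +183.770°.
Normalise into (−180°, 180°]: -176.230°.
(The naïve average (+122.642 + -115.102)/2 = 3.77° is on the wrong side of the globe.)

176.230°W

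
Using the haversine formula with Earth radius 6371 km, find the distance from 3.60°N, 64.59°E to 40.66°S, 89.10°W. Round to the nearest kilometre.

Δλ = -89.10 − 64.59 = -153.69°.
Δφ = -40.66 − 3.60 = -44.26°.
a = sin²(Δφ/2) + cos φ₁ · cos φ₂ · sin²(Δλ/2) = 0.859788.
c = 2·atan2(√a, √(1−a)) = 2.37399 rad → d = 6371·c ≈ 15124.69 km.

15125 km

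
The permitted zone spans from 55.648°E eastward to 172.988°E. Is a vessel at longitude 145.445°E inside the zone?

Yes

Band width going east from +55.648° to +172.988°: ((172.988 − 55.648) mod 360) = 117.340°.
Offset of +145.445° east of the west edge: ((145.445 − 55.648) mod 360) = 89.797°.
89.797° ≤ 117.340° ⇒ inside.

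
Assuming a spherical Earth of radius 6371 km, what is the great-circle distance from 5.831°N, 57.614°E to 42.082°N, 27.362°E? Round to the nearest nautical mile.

Δλ = 27.362 − 57.614 = -30.252°.
Δφ = 42.082 − 5.831 = 36.251°.
a = sin²(Δφ/2) + cos φ₁ · cos φ₂ · sin²(Δλ/2) = 0.147058.
c = 2·atan2(√a, √(1−a)) = 0.78712 rad → d = 6371·c ≈ 5014.77 km ≈ 2707.76 nmi.

2708 nmi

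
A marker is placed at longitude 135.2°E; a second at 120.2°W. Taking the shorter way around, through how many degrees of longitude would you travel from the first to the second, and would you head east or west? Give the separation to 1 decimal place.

Raw difference: -120.2 − 135.2 = -255.4°.
Normalise into (−180°, 180°]: -255.4° + 360° = 104.6°.
Positive ⇒ the second point lies to the east; separation 104.6°.

104.6° east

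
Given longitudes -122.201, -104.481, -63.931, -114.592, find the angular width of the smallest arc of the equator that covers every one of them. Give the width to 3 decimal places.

58.270°

Sort the longitudes: -122.201°, -114.592°, -104.481°, -63.931°.
Eastward gaps between consecutive values (wrapping around): 7.609°, 10.111°, 40.550°, 301.730°.
Largest gap = 301.730° ⇒ minimal covering band is its complement: 360° − 301.730° = 58.270°.
Band runs from -122.201° eastward to -63.931°.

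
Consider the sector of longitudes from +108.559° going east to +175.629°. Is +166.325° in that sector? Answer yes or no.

Yes

Band width going east from +108.559° to +175.629°: ((175.629 − 108.559) mod 360) = 67.070°.
Offset of +166.325° east of the west edge: ((166.325 − 108.559) mod 360) = 57.766°.
57.766° ≤ 67.070° ⇒ inside.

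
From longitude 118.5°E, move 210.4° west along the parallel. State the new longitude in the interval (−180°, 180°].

Start at +118.5°; shift −210.4° → -91.9°.
-91.9° already lies in (−180°, 180°].

91.9°W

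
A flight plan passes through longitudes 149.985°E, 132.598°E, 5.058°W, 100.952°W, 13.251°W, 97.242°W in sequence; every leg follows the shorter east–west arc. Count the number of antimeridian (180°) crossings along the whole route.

Leg 1: +149.985° → +132.598°, shortest Δλ = -17.387° (west) — does not cross 180°.
Leg 2: +132.598° → -5.058°, shortest Δλ = -137.656° (west) — does not cross 180°.
Leg 3: -5.058° → -100.952°, shortest Δλ = -95.894° (west) — does not cross 180°.
Leg 4: -100.952° → -13.251°, shortest Δλ = 87.701° (east) — does not cross 180°.
Leg 5: -13.251° → -97.242°, shortest Δλ = -83.991° (west) — does not cross 180°.
Total crossings: 0.

0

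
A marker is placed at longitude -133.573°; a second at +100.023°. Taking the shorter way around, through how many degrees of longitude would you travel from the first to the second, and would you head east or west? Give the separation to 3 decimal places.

Raw difference: 100.023 − -133.573 = 233.596°.
Normalise into (−180°, 180°]: 233.596° − 360° = -126.404°.
Negative ⇒ the second point lies to the west; separation 126.404°.

126.404° west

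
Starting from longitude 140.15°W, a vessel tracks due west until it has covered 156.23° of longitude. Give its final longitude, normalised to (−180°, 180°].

Start at -140.15°; shift −156.23° → -296.38°.
-296.38° lies outside (−180°, 180°]; add 360° → +63.62°.

63.62°E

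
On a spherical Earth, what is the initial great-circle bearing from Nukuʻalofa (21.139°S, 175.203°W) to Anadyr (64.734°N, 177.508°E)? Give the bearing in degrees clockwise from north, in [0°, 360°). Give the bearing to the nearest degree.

357°

Δλ = 177.508 − -175.203 = 352.711°; wrapped into (−180°, 180°]: -7.289°.
θ = atan2( sin Δλ · cos φ₂ , cos φ₁ · sin φ₂ − sin φ₁ · cos φ₂ · cos Δλ )
  = atan2(-0.05415, 0.99616) = -3.112° → normalised to [0°, 360°): 356.888°.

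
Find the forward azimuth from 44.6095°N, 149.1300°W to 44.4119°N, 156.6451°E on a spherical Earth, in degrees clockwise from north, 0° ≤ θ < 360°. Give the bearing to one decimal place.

289.5°

Δλ = 156.6451 − -149.1300 = 305.7751°; wrapped into (−180°, 180°]: -54.2249°.
θ = atan2( sin Δλ · cos φ₂ , cos φ₁ · sin φ₂ − sin φ₁ · cos φ₂ · cos Δλ )
  = atan2(-0.57955, 0.20493) = -70.526° → normalised to [0°, 360°): 289.474°.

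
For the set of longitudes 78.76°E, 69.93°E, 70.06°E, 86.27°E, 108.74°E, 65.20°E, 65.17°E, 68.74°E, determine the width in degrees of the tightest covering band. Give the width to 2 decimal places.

Sort the longitudes: +65.17°, +65.20°, +68.74°, +69.93°, +70.06°, +78.76°, +86.27°, +108.74°.
Eastward gaps between consecutive values (wrapping around): 0.03°, 3.54°, 1.19°, 0.13°, 8.70°, 7.51°, 22.47°, 316.43°.
Largest gap = 316.43° ⇒ minimal covering band is its complement: 360° − 316.43° = 43.57°.
Band runs from +65.17° eastward to +108.74°.

43.57°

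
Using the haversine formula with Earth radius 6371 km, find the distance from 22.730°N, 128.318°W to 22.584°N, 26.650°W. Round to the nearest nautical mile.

Δλ = -26.650 − -128.318 = 101.668°.
Δφ = 22.584 − 22.730 = -0.146°.
a = sin²(Δφ/2) + cos φ₁ · cos φ₂ · sin²(Δλ/2) = 0.511921.
c = 2·atan2(√a, √(1−a)) = 1.59464 rad → d = 6371·c ≈ 10159.45 km ≈ 5485.67 nmi.

5486 nmi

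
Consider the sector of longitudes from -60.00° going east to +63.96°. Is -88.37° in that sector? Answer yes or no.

Band width going east from -60.00° to +63.96°: ((63.96 − -60.00) mod 360) = 123.96°.
Offset of -88.37° east of the west edge: ((-88.37 − -60.00) mod 360) = 331.63°.
331.63° > 123.96° ⇒ outside.

No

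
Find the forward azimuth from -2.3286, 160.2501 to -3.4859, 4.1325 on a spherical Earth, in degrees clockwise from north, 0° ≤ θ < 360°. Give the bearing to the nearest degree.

256°

Δλ = 4.1325 − 160.2501 = -156.1176°.
θ = atan2( sin Δλ · cos φ₂ , cos φ₁ · sin φ₂ − sin φ₁ · cos φ₂ · cos Δλ )
  = atan2(-0.40411, -0.09784) = -103.609° → normalised to [0°, 360°): 256.391°.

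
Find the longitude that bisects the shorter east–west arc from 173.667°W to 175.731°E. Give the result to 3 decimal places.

178.968°W

Signed shortest Δλ from -173.667° to +175.731° is -10.602°.
Midpoint longitude = -173.667° + (-10.602°)/2 = -173.667° − 5.301° = -178.968°.
(The naïve average (-173.667 + +175.731)/2 = 1.032° is on the wrong side of the globe.)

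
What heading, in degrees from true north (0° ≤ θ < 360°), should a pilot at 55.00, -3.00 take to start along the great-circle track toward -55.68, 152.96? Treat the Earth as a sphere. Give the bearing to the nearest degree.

103°

Δλ = 152.96 − -3.00 = 155.96°.
θ = atan2( sin Δλ · cos φ₂ , cos φ₁ · sin φ₂ − sin φ₁ · cos φ₂ · cos Δλ )
  = atan2(0.22968, -0.05193) = 102.740° → normalised to [0°, 360°): 102.740°.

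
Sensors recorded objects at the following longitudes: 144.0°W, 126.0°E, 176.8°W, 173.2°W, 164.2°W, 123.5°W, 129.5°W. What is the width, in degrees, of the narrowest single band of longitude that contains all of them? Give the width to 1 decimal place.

110.5°

Sort the longitudes: -176.8°, -173.2°, -164.2°, -144.0°, -129.5°, -123.5°, +126.0°.
Eastward gaps between consecutive values (wrapping around): 3.6°, 9.0°, 20.2°, 14.5°, 6.0°, 249.5°, 57.2°.
Largest gap = 249.5° ⇒ minimal covering band is its complement: 360° − 249.5° = 110.5°.
Band runs from +126.0° eastward to -123.5°, crossing the antimeridian.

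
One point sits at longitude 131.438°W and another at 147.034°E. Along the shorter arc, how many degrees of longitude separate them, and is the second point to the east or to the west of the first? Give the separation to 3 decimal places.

Raw difference: 147.034 − -131.438 = 278.472°.
Normalise into (−180°, 180°]: 278.472° − 360° = -81.528°.
Negative ⇒ the second point lies to the west; separation 81.528°.

81.528° west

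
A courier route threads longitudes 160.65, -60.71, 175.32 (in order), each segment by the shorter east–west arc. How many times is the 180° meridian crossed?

2

Leg 1: +160.65° → -60.71°, shortest Δλ = 138.64° (east) — crosses 180°.
Leg 2: -60.71° → +175.32°, shortest Δλ = -123.97° (west) — crosses 180°.
Total crossings: 2.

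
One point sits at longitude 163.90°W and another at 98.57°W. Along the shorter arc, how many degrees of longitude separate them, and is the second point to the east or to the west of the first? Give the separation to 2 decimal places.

65.33° east

Raw difference: -98.57 − -163.90 = 65.33°.
Normalise into (−180°, 180°]: 65.33° stays 65.33°.
Positive ⇒ the second point lies to the east; separation 65.33°.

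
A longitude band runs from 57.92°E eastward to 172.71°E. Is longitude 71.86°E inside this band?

Band width going east from +57.92° to +172.71°: ((172.71 − 57.92) mod 360) = 114.79°.
Offset of +71.86° east of the west edge: ((71.86 − 57.92) mod 360) = 13.94°.
13.94° ≤ 114.79° ⇒ inside.

Yes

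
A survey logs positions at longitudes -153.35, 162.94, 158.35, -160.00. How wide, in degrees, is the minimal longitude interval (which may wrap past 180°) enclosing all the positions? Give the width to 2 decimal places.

Sort the longitudes: -160.00°, -153.35°, +158.35°, +162.94°.
Eastward gaps between consecutive values (wrapping around): 6.65°, 311.70°, 4.59°, 37.06°.
Largest gap = 311.70° ⇒ minimal covering band is its complement: 360° − 311.70° = 48.30°.
Band runs from +158.35° eastward to -153.35°, crossing the antimeridian.

48.30°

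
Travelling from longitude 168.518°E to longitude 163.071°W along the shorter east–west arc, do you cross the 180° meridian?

Naïve |-163.071 − 168.518| = 331.589° > 180°, so the shorter arc goes the other way round — across 180°.
Signed shortest Δλ = ((-163.071 − 168.518 + 180) mod 360) − 180 = 28.411°.
Going east by 28.411° from +168.518° passes through 180° before reaching -163.071°.

Yes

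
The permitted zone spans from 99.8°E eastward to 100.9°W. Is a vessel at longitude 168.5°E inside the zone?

Band width going east from +99.8° to -100.9°: ((-100.9 − 99.8) mod 360) = 159.3°.
Offset of +168.5° east of the west edge: ((168.5 − 99.8) mod 360) = 68.7°.
68.7° ≤ 159.3° ⇒ inside.

Yes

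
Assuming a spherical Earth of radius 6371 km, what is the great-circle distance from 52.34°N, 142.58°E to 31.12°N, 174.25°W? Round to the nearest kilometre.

Δλ = -174.25 − 142.58 = -316.83°; wrapped into (−180°, 180°]: 43.17°.
Δφ = 31.12 − 52.34 = -21.22°.
a = sin²(Δφ/2) + cos φ₁ · cos φ₂ · sin²(Δλ/2) = 0.104689.
c = 2·atan2(√a, √(1−a)) = 0.65897 rad → d = 6371·c ≈ 4198.30 km.

4198 km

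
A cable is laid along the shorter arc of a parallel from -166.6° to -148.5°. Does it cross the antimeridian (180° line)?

Signed shortest Δλ = ((-148.5 − -166.6 + 180) mod 360) − 180 = 18.1°.
Going east by 18.1° from -166.6° reaches -148.5° without touching 180°.

No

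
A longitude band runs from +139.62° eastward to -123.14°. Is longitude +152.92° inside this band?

Band width going east from +139.62° to -123.14°: ((-123.14 − 139.62) mod 360) = 97.24°.
Offset of +152.92° east of the west edge: ((152.92 − 139.62) mod 360) = 13.30°.
13.30° ≤ 97.24° ⇒ inside.

Yes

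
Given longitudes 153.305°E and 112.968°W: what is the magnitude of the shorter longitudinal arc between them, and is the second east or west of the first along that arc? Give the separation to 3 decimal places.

Raw difference: -112.968 − 153.305 = -266.273°.
Normalise into (−180°, 180°]: -266.273° + 360° = 93.727°.
Positive ⇒ the second point lies to the east; separation 93.727°.

93.727° east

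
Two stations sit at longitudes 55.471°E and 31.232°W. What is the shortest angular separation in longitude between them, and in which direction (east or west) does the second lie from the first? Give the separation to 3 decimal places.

Raw difference: -31.232 − 55.471 = -86.703°.
Normalise into (−180°, 180°]: -86.703° stays -86.703°.
Negative ⇒ the second point lies to the west; separation 86.703°.

86.703° west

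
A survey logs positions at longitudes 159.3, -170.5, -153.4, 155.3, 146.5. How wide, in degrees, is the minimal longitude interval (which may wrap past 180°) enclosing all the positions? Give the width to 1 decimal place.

60.1°

Sort the longitudes: -170.5°, -153.4°, +146.5°, +155.3°, +159.3°.
Eastward gaps between consecutive values (wrapping around): 17.1°, 299.9°, 8.8°, 4.0°, 30.2°.
Largest gap = 299.9° ⇒ minimal covering band is its complement: 360° − 299.9° = 60.1°.
Band runs from +146.5° eastward to -153.4°, crossing the antimeridian.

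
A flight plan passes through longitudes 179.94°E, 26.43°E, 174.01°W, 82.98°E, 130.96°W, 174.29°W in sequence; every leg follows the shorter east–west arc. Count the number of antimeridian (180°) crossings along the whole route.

Leg 1: +179.94° → +26.43°, shortest Δλ = -153.51° (west) — does not cross 180°.
Leg 2: +26.43° → -174.01°, shortest Δλ = 159.56° (east) — crosses 180°.
Leg 3: -174.01° → +82.98°, shortest Δλ = -103.01° (west) — crosses 180°.
Leg 4: +82.98° → -130.96°, shortest Δλ = 146.06° (east) — crosses 180°.
Leg 5: -130.96° → -174.29°, shortest Δλ = -43.33° (west) — does not cross 180°.
Total crossings: 3.

3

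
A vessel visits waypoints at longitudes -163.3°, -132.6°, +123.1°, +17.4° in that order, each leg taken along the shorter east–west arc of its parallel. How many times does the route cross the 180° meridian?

1

Leg 1: -163.3° → -132.6°, shortest Δλ = 30.7° (east) — does not cross 180°.
Leg 2: -132.6° → +123.1°, shortest Δλ = -104.3° (west) — crosses 180°.
Leg 3: +123.1° → +17.4°, shortest Δλ = -105.7° (west) — does not cross 180°.
Total crossings: 1.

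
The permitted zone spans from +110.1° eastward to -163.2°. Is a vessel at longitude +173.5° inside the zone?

Yes

Band width going east from +110.1° to -163.2°: ((-163.2 − 110.1) mod 360) = 86.7°.
Offset of +173.5° east of the west edge: ((173.5 − 110.1) mod 360) = 63.4°.
63.4° ≤ 86.7° ⇒ inside.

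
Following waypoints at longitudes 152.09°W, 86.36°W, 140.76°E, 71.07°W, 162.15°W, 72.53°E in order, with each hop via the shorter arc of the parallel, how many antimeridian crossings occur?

3

Leg 1: -152.09° → -86.36°, shortest Δλ = 65.73° (east) — does not cross 180°.
Leg 2: -86.36° → +140.76°, shortest Δλ = -132.88° (west) — crosses 180°.
Leg 3: +140.76° → -71.07°, shortest Δλ = 148.17° (east) — crosses 180°.
Leg 4: -71.07° → -162.15°, shortest Δλ = -91.08° (west) — does not cross 180°.
Leg 5: -162.15° → +72.53°, shortest Δλ = -125.32° (west) — crosses 180°.
Total crossings: 3.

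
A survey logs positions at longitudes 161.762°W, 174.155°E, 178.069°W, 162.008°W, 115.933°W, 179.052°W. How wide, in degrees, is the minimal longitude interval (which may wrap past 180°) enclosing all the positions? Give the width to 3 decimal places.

69.912°

Sort the longitudes: -179.052°, -178.069°, -162.008°, -161.762°, -115.933°, +174.155°.
Eastward gaps between consecutive values (wrapping around): 0.983°, 16.061°, 0.246°, 45.829°, 290.088°, 6.793°.
Largest gap = 290.088° ⇒ minimal covering band is its complement: 360° − 290.088° = 69.912°.
Band runs from +174.155° eastward to -115.933°, crossing the antimeridian.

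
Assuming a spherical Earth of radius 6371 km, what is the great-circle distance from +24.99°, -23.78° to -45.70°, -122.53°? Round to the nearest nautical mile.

Δλ = -122.53 − -23.78 = -98.75°.
Δφ = -45.70 − 24.99 = -70.69°.
a = sin²(Δφ/2) + cos φ₁ · cos φ₂ · sin²(Δλ/2) = 0.699325.
c = 2·atan2(√a, √(1−a)) = 1.98084 rad → d = 6371·c ≈ 12619.94 km ≈ 6814.22 nmi.

6814 nmi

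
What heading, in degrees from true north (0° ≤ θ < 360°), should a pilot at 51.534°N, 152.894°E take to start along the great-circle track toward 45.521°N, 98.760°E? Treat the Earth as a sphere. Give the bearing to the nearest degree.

Δλ = 98.760 − 152.894 = -54.134°.
θ = atan2( sin Δλ · cos φ₂ , cos φ₁ · sin φ₂ − sin φ₁ · cos φ₂ · cos Δλ )
  = atan2(-0.56780, 0.12242) = -77.833° → normalised to [0°, 360°): 282.167°.

282°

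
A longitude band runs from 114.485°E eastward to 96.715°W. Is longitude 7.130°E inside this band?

Band width going east from +114.485° to -96.715°: ((-96.715 − 114.485) mod 360) = 148.800°.
Offset of +7.130° east of the west edge: ((7.130 − 114.485) mod 360) = 252.645°.
252.645° > 148.800° ⇒ outside.

No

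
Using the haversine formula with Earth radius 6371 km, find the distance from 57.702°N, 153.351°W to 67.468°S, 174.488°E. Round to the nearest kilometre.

Δλ = 174.488 − -153.351 = 327.839°; wrapped into (−180°, 180°]: -32.161°.
Δφ = -67.468 − 57.702 = -125.170°.
a = sin²(Δφ/2) + cos φ₁ · cos φ₂ · sin²(Δλ/2) = 0.803711.
c = 2·atan2(√a, √(1−a)) = 2.22361 rad → d = 6371·c ≈ 14166.61 km.

14167 km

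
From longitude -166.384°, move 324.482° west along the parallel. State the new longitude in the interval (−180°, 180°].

Start at -166.384°; shift −324.482° → -490.866°.
-490.866° lies outside (−180°, 180°]; add 360° → -130.866°.

-130.866°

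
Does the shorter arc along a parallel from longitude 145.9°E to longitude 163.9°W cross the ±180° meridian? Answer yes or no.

Yes

Naïve |-163.9 − 145.9| = 309.8° > 180°, so the shorter arc goes the other way round — across 180°.
Signed shortest Δλ = ((-163.9 − 145.9 + 180) mod 360) − 180 = 50.2°.
Going east by 50.2° from +145.9° passes through 180° before reaching -163.9°.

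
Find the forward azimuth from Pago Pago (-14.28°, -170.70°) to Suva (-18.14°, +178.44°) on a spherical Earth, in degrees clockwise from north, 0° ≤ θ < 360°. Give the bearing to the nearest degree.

248°

Δλ = 178.44 − -170.70 = 349.14°; wrapped into (−180°, 180°]: -10.86°.
θ = atan2( sin Δλ · cos φ₂ , cos φ₁ · sin φ₂ − sin φ₁ · cos φ₂ · cos Δλ )
  = atan2(-0.17905, -0.07152) = -111.773° → normalised to [0°, 360°): 248.227°.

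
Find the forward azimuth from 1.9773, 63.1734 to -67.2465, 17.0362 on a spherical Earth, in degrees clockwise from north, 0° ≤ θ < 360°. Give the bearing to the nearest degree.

Δλ = 17.0362 − 63.1734 = -46.1372°.
θ = atan2( sin Δλ · cos φ₂ , cos φ₁ · sin φ₂ − sin φ₁ · cos φ₂ · cos Δλ )
  = atan2(-0.27886, -0.93088) = -163.324° → normalised to [0°, 360°): 196.676°.

197°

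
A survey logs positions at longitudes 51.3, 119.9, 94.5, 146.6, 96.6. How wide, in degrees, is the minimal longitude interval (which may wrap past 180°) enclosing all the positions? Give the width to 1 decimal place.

95.3°

Sort the longitudes: +51.3°, +94.5°, +96.6°, +119.9°, +146.6°.
Eastward gaps between consecutive values (wrapping around): 43.2°, 2.1°, 23.3°, 26.7°, 264.7°.
Largest gap = 264.7° ⇒ minimal covering band is its complement: 360° − 264.7° = 95.3°.
Band runs from +51.3° eastward to +146.6°.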